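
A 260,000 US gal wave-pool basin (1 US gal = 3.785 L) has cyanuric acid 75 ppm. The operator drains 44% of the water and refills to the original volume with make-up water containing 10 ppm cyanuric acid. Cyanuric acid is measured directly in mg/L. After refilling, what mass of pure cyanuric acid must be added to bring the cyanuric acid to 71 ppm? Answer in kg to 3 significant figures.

Volume: 260,000 US gal × 3.785 L/gal = 984,100 L.
After draining 44% and refilling: 75 × 0.56 + 10 × 0.44 = 46.4 ppm.
Deficit to target: 71 − 46.4 = 24.6 mg/L.
Mass: 24.6 mg/L × 984,100 L = 24,210 g cyanuric acid.

24.2 kg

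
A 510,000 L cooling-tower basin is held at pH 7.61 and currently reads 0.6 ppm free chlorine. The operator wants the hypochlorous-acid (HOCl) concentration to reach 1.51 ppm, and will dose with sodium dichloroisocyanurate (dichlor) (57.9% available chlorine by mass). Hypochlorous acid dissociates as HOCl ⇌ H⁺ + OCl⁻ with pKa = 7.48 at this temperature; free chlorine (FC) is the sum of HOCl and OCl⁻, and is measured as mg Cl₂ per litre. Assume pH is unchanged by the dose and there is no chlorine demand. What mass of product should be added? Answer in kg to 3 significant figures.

[OCl⁻]/[HOCl] = 10^(pH − pKa) = 10^(7.61 − 7.48) = 1.349; fraction as HOCl = 1/(1 + 1.349) = 0.4257.
Free chlorine required for 1.51 ppm HOCl: 1.51 / 0.4257 = 3.547 ppm.
FC to add: 3.547 − 0.6 = 2.947 mg/L as Cl₂.
Cl₂ equivalent: 2.947 mg/L × 510,000 L = 1503 g.
Product at 57.9% available Cl: 1503 / 0.579 = 2596 g.

2.60 kg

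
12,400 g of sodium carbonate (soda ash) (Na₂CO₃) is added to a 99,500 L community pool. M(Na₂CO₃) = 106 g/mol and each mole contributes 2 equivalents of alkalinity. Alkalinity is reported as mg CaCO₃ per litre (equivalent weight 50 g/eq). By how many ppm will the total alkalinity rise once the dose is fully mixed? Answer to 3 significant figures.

118 ppm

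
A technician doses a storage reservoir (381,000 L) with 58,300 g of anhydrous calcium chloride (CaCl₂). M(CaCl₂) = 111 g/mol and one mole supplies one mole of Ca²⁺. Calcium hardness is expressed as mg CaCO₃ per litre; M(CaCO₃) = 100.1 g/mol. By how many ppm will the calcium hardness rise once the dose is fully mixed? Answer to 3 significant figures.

Moles of Ca²⁺: 58,300 g ÷ 111 g/mol = 525.2 mol.
As CaCO₃: 525.2 mol × 100.1 g/mol = 52,580 g.
Rise: 52,580 g / 381,000 L × 1000 = 138 mg/L.

138 ppm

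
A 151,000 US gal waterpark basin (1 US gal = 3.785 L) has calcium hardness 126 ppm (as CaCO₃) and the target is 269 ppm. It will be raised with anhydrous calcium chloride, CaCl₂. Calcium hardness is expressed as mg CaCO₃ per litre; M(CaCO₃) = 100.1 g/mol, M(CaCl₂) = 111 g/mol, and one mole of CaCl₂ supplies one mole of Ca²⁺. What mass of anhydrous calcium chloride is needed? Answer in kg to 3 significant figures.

Volume: 151,000 US gal × 3.785 L/gal = 571,535 L.
Hardness to add: (269 − 126) = 143 mg/L as CaCO₃ × 571,535 L = 81,730 g as CaCO₃.
Moles of Ca²⁺ (1 mol Ca²⁺ ≡ 1 mol CaCO₃): 81,730 / 100.1 g/mol = 816.5 mol.
Mass of CaCl₂: 816.5 × 111 = 90,630 g.

90.6 kg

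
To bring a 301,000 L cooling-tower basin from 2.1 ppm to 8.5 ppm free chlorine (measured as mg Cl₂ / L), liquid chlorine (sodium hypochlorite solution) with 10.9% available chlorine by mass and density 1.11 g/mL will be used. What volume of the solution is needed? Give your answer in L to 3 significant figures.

15.9 L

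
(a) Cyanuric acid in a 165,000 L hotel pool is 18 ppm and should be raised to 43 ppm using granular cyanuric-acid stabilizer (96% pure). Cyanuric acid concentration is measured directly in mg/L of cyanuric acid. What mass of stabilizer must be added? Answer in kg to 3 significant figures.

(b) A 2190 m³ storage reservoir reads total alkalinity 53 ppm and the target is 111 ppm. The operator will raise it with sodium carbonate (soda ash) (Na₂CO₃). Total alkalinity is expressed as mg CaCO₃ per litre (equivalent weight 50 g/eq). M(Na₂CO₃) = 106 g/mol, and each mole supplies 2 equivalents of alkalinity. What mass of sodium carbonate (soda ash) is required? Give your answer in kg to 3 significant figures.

(a) 4.30 kg; (b) 135 kg

(a) CYA to add: (43 − 18) = 25 mg/L × 165,000 L = 4125 g cyanuric acid.
(a) At 96% purity: 4125 / 0.96 = 4297 g product.

(b) Volume: 2190 m³ = 2,190,000 L.
(b) Alkalinity to add: (111 − 53) = 58 mg/L as CaCO₃ × 2,190,000 L = 127,000 g as CaCO₃.
(b) Equivalents: 127,000 g ÷ 50 g/eq = 2540 eq.
(b) Each mole of Na₂CO₃ supplies 2 eq, so 2540 / 2 = 1270 mol.
(b) Mass: 1270 mol × 106 g/mol = 134,600 g.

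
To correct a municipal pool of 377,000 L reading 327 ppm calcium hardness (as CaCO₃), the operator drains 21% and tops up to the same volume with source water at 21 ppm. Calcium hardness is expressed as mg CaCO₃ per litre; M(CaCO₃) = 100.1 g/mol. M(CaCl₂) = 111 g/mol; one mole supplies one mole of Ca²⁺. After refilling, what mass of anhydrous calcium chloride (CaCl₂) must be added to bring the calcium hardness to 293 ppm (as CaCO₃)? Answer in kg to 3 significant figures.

12.7 kg

After draining 21% and refilling: 327 × 0.79 + 21 × 0.21 = 262.74 ppm.
Deficit to target: 293 − 262.74 = 30.26 mg/L.
As CaCO₃: 30.26 mg/L × 377,000 L = 11,410 g; ÷ 100.1 = 114 mol Ca²⁺.
Mass: 114 × 111 = 12,650 g.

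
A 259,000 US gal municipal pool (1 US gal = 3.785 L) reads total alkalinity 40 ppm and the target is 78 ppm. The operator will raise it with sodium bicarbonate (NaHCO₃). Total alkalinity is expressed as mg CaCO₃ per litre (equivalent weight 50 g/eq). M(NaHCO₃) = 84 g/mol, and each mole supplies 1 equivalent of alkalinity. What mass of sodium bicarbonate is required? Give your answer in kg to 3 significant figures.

Volume: 259,000 US gal × 3.785 L/gal = 980,315 L.
Alkalinity to add: (78 − 40) = 38 mg/L as CaCO₃ × 980,315 L = 37,250 g as CaCO₃.
Equivalents: 37,250 g ÷ 50 g/eq = 745 eq.
NaHCO₃ supplies 1 eq per mole → 745 mol.
Mass: 745 mol × 84 g/mol = 62,580 g.

62.6 kg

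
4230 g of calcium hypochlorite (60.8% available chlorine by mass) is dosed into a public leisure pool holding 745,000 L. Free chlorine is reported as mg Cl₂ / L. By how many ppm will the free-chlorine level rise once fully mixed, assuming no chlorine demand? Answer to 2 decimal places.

Available chlorine delivered: 4230 g × 0.608 = 2572 g as Cl₂.
Concentration rise: 2572 g / 745,000 L = 3.452 mg/L = 3.45 ppm.

3.45 ppm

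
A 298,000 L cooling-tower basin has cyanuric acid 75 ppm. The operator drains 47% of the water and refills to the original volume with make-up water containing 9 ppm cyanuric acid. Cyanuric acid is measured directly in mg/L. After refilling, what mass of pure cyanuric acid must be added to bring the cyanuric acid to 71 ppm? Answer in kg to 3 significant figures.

After draining 47% and refilling: 75 × 0.53 + 9 × 0.47 = 43.98 ppm.
Deficit to target: 71 − 43.98 = 27.02 mg/L.
Mass: 27.02 mg/L × 298,000 L = 8052 g cyanuric acid.

8.05 kg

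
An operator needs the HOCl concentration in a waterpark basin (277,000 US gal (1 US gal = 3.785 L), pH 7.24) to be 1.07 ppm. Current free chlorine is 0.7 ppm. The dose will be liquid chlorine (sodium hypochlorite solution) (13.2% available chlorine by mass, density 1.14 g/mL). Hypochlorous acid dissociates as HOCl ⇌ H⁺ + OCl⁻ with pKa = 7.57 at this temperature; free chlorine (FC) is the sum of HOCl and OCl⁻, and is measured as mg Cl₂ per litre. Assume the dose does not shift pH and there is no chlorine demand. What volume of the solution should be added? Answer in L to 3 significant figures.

6.06 L

Volume: 277,000 US gal × 3.785 L/gal = 1,048,445 L.
[OCl⁻]/[HOCl] = 10^(pH − pKa) = 10^(7.24 − 7.57) = 0.4677; fraction as HOCl = 1/(1 + 0.4677) = 0.6813.
Free chlorine required for 1.07 ppm HOCl: 1.07 / 0.6813 = 1.57 ppm.
FC to add: 1.57 − 0.7 = 0.8705 mg/L as Cl₂.
Cl₂ equivalent: 0.8705 mg/L × 1,048,445 L = 912.6 g.
Product at 13.2% available Cl: 912.6 / 0.132 = 6914 g.
Volume: 6914 g ÷ 1.14 g/mL = 6065 mL.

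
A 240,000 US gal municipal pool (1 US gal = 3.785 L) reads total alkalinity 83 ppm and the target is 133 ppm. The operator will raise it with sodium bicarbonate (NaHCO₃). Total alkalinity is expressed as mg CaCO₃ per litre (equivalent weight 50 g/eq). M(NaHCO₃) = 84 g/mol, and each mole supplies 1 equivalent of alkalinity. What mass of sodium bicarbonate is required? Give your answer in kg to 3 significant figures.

Volume: 240,000 US gal × 3.785 L/gal = 908,400 L.
Alkalinity to add: (133 − 83) = 50 mg/L as CaCO₃ × 908,400 L = 45,420 g as CaCO₃.
Equivalents: 45,420 g ÷ 50 g/eq = 908.4 eq.
NaHCO₃ supplies 1 eq per mole → 908.4 mol.
Mass: 908.4 mol × 84 g/mol = 76,310 g.

76.3 kg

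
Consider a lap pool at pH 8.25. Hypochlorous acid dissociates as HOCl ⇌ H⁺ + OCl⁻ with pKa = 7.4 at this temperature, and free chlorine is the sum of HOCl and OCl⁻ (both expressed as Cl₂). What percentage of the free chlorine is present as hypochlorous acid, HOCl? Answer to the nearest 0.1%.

[OCl⁻]/[HOCl] = 10^(pH − pKa) = 10^(8.25 − 7.4) = 10^0.85 = 7.079.
Fraction as HOCl = 1 / (1 + 7.079) = 0.1238.

12.4%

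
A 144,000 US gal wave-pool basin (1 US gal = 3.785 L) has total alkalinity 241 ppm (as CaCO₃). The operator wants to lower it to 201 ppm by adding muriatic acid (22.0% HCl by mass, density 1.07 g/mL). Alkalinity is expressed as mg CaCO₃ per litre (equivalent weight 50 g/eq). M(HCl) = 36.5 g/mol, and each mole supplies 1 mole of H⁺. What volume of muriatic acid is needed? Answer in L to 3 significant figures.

67.6 L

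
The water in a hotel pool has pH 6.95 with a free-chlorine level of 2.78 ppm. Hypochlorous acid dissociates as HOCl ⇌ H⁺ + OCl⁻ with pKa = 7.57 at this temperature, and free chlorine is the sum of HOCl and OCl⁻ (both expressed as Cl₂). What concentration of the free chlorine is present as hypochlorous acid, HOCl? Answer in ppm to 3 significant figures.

2.24 ppm

[OCl⁻]/[HOCl] = 10^(pH − pKa) = 10^(6.95 − 7.57) = 10^-0.62 = 0.2399.
Fraction as HOCl = 1 / (1 + 0.2399) = 0.8065.
HOCl = 0.8065 × 2.78 ppm = 2.242 ppm.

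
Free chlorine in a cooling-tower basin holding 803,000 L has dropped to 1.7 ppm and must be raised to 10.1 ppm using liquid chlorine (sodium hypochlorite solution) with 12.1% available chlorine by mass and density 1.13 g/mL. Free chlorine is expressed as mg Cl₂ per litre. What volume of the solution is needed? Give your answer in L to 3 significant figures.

49.3 L

Chlorine deficit: 10.1 − 1.7 = 8.4 ppm = 8.4 mg/L as Cl₂.
Cl₂ equivalent needed: 8.4 mg/L × 803,000 L = 6,745,000 mg = 6745 g.
Product at 12.1% available chlorine: 6745 / 0.121 = 55,750 g.
Volume at density 1.13 g/mL: 55,750 g ÷ 1.13 g/mL = 49,330 mL.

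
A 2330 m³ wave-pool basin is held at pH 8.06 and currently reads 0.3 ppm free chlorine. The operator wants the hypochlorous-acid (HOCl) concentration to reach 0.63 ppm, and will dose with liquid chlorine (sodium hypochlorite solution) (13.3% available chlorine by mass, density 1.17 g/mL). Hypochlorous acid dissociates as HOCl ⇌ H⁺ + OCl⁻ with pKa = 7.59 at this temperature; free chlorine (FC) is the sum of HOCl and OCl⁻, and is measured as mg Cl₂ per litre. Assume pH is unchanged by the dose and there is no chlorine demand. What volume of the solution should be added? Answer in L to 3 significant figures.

32.8 L

Volume: 2330 m³ = 2,330,000 L.
[OCl⁻]/[HOCl] = 10^(pH − pKa) = 10^(8.06 − 7.59) = 2.951; fraction as HOCl = 1/(1 + 2.951) = 0.2531.
Free chlorine required for 0.63 ppm HOCl: 0.63 / 0.2531 = 2.489 ppm.
FC to add: 2.489 − 0.3 = 2.189 mg/L as Cl₂.
Cl₂ equivalent: 2.189 mg/L × 2,330,000 L = 5101 g.
Product at 13.3% available Cl: 5101 / 0.133 = 38,350 g.
Volume: 38,350 g ÷ 1.17 g/mL = 32,780 mL.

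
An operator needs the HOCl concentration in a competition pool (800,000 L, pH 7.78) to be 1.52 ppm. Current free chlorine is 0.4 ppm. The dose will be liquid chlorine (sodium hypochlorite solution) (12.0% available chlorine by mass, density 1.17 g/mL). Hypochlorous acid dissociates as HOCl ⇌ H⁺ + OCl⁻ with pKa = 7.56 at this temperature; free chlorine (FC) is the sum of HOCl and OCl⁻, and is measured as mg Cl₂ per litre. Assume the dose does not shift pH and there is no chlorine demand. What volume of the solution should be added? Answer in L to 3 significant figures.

[OCl⁻]/[HOCl] = 10^(pH − pKa) = 10^(7.78 − 7.56) = 1.66; fraction as HOCl = 1/(1 + 1.66) = 0.376.
Free chlorine required for 1.52 ppm HOCl: 1.52 / 0.376 = 4.043 ppm.
FC to add: 4.043 − 0.4 = 3.643 mg/L as Cl₂.
Cl₂ equivalent: 3.643 mg/L × 800,000 L = 2914 g.
Product at 12.0% available Cl: 2914 / 0.12 = 24,280 g.
Volume: 24,280 g ÷ 1.17 g/mL = 20,760 mL.

20.8 L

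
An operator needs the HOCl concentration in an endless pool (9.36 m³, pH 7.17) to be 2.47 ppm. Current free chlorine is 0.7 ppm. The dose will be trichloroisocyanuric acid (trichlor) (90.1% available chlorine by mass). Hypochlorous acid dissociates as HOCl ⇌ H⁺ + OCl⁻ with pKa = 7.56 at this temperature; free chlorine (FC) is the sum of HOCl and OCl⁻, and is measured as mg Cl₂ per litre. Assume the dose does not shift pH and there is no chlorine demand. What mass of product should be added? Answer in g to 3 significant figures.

Volume: 9.36 m³ = 9,360 L.
[OCl⁻]/[HOCl] = 10^(pH − pKa) = 10^(7.17 − 7.56) = 0.4074; fraction as HOCl = 1/(1 + 0.4074) = 0.7105.
Free chlorine required for 2.47 ppm HOCl: 2.47 / 0.7105 = 3.476 ppm.
FC to add: 3.476 − 0.7 = 2.776 mg/L as Cl₂.
Cl₂ equivalent: 2.776 mg/L × 9,360 L = 25.99 g.
Product at 90.1% available Cl: 25.99 / 0.901 = 28.84 g.

28.8 g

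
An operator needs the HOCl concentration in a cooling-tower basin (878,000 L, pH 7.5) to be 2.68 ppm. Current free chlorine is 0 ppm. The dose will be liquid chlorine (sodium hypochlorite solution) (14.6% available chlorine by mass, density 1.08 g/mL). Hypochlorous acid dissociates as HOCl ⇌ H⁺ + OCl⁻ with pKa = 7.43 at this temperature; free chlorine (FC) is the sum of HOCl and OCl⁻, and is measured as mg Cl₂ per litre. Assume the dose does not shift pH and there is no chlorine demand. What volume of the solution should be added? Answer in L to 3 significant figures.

32.5 L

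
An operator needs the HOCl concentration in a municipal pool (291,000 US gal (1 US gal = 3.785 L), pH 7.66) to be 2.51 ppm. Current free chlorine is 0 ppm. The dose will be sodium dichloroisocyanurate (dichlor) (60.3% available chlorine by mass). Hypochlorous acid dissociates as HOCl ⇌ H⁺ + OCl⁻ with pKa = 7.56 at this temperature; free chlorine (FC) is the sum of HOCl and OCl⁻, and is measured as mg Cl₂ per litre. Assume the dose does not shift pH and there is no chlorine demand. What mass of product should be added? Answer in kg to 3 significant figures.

Volume: 291,000 US gal × 3.785 L/gal = 1,101,435 L.
[OCl⁻]/[HOCl] = 10^(pH − pKa) = 10^(7.66 − 7.56) = 1.259; fraction as HOCl = 1/(1 + 1.259) = 0.4427.
Free chlorine required for 2.51 ppm HOCl: 2.51 / 0.4427 = 5.67 ppm.
FC to add: 5.67 − 0 = 5.67 mg/L as Cl₂.
Cl₂ equivalent: 5.67 mg/L × 1,101,435 L = 6245 g.
Product at 60.3% available Cl: 6245 / 0.603 = 10,360 g.

10.4 kg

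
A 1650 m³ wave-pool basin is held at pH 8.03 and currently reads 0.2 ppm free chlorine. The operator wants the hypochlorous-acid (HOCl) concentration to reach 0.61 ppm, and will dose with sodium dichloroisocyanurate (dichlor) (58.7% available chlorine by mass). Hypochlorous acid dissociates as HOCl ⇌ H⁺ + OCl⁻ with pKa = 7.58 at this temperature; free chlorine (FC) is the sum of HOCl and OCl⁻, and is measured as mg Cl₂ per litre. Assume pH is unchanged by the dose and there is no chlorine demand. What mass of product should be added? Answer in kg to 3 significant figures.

5.99 kg

Volume: 1650 m³ = 1,650,000 L.
[OCl⁻]/[HOCl] = 10^(pH − pKa) = 10^(8.03 − 7.58) = 2.818; fraction as HOCl = 1/(1 + 2.818) = 0.2619.
Free chlorine required for 0.61 ppm HOCl: 0.61 / 0.2619 = 2.329 ppm.
FC to add: 2.329 − 0.2 = 2.129 mg/L as Cl₂.
Cl₂ equivalent: 2.129 mg/L × 1,650,000 L = 3513 g.
Product at 58.7% available Cl: 3513 / 0.587 = 5985 g.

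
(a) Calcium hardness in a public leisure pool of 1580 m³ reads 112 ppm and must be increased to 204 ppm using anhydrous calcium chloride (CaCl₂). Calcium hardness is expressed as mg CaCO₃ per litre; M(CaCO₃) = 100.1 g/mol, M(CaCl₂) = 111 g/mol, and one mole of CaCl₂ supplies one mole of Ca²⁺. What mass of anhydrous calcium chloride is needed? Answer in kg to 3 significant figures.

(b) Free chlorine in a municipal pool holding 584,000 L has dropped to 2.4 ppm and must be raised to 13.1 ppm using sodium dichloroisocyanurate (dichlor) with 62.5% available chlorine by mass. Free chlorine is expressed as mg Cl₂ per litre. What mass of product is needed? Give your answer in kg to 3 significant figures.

(a) 161 kg; (b) 10.0 kg

(a) Volume: 1580 m³ = 1,580,000 L.
(a) Hardness to add: (204 − 112) = 92 mg/L as CaCO₃ × 1,580,000 L = 145,400 g as CaCO₃.
(a) Moles of Ca²⁺ (1 mol Ca²⁺ ≡ 1 mol CaCO₃): 145,400 / 100.1 g/mol = 1452 mol.
(a) Mass of CaCl₂: 1452 × 111 = 161,200 g.

(b) Chlorine deficit: 13.1 − 2.4 = 10.7 ppm = 10.7 mg/L as Cl₂.
(b) Cl₂ equivalent needed: 10.7 mg/L × 584,000 L = 6,249,000 mg = 6249 g.
(b) Product at 62.5% available chlorine: 6249 / 0.625 = 9998 g.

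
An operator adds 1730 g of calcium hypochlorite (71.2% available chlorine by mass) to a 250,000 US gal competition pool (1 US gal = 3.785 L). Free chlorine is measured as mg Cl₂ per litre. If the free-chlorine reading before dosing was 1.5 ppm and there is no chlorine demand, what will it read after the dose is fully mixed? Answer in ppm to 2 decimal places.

Volume: 250,000 US gal × 3.785 L/gal = 946,250 L.
Available chlorine delivered: 1730 g × 0.712 = 1232 g as Cl₂.
Concentration rise: 1232 g / 946,250 L = 1.302 mg/L = 1.30 ppm.
Final FC: 1.5 + 1.30 = 2.80 ppm.

2.80 ppm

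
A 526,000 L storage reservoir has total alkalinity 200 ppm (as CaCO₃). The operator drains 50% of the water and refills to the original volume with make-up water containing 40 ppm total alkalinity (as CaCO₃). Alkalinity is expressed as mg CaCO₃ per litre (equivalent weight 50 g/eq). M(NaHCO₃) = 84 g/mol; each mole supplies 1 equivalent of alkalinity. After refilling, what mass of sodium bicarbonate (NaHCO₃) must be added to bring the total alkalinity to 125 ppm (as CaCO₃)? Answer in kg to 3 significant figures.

After draining 50% and refilling: 200 × 0.50 + 40 × 0.50 = 120 ppm.
Deficit to target: 125 − 120 = 5 mg/L.
As CaCO₃: 5 mg/L × 526,000 L = 2630 g; ÷ 50 g/eq ÷ 1 = 52.6 mol NaHCO₃.
Mass: 52.6 × 84 = 4418 g.

4.42 kg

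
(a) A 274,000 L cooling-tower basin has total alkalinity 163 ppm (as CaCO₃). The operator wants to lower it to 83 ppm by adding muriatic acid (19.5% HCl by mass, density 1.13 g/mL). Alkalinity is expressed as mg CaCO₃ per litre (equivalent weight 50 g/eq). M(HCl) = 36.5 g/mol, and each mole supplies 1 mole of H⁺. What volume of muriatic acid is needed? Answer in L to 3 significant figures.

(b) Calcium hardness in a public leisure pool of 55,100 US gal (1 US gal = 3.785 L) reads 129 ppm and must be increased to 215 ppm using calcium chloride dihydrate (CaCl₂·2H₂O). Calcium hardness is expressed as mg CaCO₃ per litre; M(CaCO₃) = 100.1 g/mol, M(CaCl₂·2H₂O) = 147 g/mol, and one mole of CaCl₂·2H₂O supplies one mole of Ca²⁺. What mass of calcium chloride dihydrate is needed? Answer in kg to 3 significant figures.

(a) 72.6 L; (b) 26.3 kg

(a) Alkalinity to neutralize: (163 − 83) = 80 mg/L as CaCO₃ × 274,000 L = 21,920 g as CaCO₃.
(a) Equivalents of H⁺ required: 21,920 ÷ 50 g/eq = 438.4 eq = 438.4 mol HCl.
(a) Mass of HCl: 438.4 × 36.5 = 16,000 g.
(a) Mass of 19.5% solution: 16,000 / 0.195 = 82,060 g.
(a) Volume: 82,060 g ÷ 1.13 g/mL = 72,620 mL.

(b) Volume: 55,100 US gal × 3.785 L/gal = 208,554 L.
(b) Hardness to add: (215 − 129) = 86 mg/L as CaCO₃ × 208,554 L = 17,940 g as CaCO₃.
(b) Moles of Ca²⁺ (1 mol Ca²⁺ ≡ 1 mol CaCO₃): 17,940 / 100.1 g/mol = 179.2 mol.
(b) Mass of CaCl₂·2H₂O: 179.2 × 147 = 26,340 g.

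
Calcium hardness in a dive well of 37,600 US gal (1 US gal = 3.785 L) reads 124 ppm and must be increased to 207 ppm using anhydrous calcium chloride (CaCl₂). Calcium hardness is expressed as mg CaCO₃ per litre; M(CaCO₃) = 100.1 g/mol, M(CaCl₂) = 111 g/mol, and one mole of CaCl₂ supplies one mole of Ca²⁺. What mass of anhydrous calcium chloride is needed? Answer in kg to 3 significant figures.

Volume: 37,600 US gal × 3.785 L/gal = 142,316 L.
Hardness to add: (207 − 124) = 83 mg/L as CaCO₃ × 142,316 L = 11,810 g as CaCO₃.
Moles of Ca²⁺ (1 mol Ca²⁺ ≡ 1 mol CaCO₃): 11,810 / 100.1 g/mol = 118 mol.
Mass of CaCl₂: 118 × 111 = 13,100 g.

13.1 kg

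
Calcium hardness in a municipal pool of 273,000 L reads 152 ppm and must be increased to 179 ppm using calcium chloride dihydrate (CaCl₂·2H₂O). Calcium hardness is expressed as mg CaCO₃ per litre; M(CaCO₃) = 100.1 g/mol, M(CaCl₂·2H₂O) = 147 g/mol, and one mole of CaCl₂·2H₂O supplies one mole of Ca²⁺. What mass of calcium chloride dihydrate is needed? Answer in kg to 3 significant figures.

Hardness to add: (179 − 152) = 27 mg/L as CaCO₃ × 273,000 L = 7371 g as CaCO₃.
Moles of Ca²⁺ (1 mol Ca²⁺ ≡ 1 mol CaCO₃): 7371 / 100.1 g/mol = 73.64 mol.
Mass of CaCl₂·2H₂O: 73.64 × 147 = 10,820 g.

10.8 kg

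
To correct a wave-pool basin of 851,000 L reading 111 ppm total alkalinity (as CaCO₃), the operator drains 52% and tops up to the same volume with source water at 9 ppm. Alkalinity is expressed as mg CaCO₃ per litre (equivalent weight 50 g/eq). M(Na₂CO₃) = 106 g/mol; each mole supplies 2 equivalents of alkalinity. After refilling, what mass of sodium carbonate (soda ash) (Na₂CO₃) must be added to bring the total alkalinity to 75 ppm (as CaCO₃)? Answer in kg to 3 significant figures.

15.4 kg

After draining 52% and refilling: 111 × 0.48 + 9 × 0.52 = 57.96 ppm.
Deficit to target: 75 − 57.96 = 17.04 mg/L.
As CaCO₃: 17.04 mg/L × 851,000 L = 14,500 g; ÷ 50 g/eq ÷ 2 = 145 mol Na₂CO₃.
Mass: 145 × 106 = 15,370 g.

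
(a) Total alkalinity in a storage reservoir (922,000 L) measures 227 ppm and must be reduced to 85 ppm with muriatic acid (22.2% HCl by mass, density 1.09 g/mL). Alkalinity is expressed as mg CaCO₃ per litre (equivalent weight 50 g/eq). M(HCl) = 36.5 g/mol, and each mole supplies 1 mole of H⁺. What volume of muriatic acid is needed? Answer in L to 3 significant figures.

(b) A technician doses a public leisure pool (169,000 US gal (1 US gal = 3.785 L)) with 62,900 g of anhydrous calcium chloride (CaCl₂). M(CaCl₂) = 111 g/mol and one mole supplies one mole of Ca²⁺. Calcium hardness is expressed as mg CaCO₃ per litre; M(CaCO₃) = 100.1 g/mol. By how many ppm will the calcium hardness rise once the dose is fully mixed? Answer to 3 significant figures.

(a) 395 L; (b) 88.7 ppm

(a) Alkalinity to neutralize: (227 − 85) = 142 mg/L as CaCO₃ × 922,000 L = 130,900 g as CaCO₃.
(a) Equivalents of H⁺ required: 130,900 ÷ 50 g/eq = 2618 eq = 2618 mol HCl.
(a) Mass of HCl: 2618 × 36.5 = 95,570 g.
(a) Mass of 22.2% solution: 95,570 / 0.222 = 430,500 g.
(a) Volume: 430,500 g ÷ 1.09 g/mL = 395,000 mL.

(b) Volume: 169,000 US gal × 3.785 L/gal = 639,665 L.
(b) Moles of Ca²⁺: 62,900 g ÷ 111 g/mol = 566.7 mol.
(b) As CaCO₃: 566.7 mol × 100.1 g/mol = 56,720 g.
(b) Rise: 56,720 g / 639,665 L × 1000 = 88.68 mg/L.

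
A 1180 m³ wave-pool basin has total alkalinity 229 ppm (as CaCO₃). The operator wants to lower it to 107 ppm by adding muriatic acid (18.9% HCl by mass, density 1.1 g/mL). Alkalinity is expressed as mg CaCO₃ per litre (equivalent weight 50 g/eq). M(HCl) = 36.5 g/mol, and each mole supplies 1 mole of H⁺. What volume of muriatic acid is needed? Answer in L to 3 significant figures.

Volume: 1180 m³ = 1,180,000 L.
Alkalinity to neutralize: (229 − 107) = 122 mg/L as CaCO₃ × 1,180,000 L = 144,000 g as CaCO₃.
Equivalents of H⁺ required: 144,000 ÷ 50 g/eq = 2879 eq = 2879 mol HCl.
Mass of HCl: 2879 × 36.5 = 105,100 g.
Mass of 18.9% solution: 105,100 / 0.189 = 556,000 g.
Volume: 556,000 g ÷ 1.1 g/mL = 505,500 mL.

505 L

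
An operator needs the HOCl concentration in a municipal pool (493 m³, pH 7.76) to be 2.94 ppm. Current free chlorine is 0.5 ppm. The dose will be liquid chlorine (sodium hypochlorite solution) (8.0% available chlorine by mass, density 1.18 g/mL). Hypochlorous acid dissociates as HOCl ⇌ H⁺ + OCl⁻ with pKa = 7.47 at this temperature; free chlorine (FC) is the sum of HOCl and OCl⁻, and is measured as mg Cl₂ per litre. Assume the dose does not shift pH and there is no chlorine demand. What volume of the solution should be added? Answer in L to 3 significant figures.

Volume: 493 m³ = 493,000 L.
[OCl⁻]/[HOCl] = 10^(pH − pKa) = 10^(7.76 − 7.47) = 1.95; fraction as HOCl = 1/(1 + 1.95) = 0.339.
Free chlorine required for 2.94 ppm HOCl: 2.94 / 0.339 = 8.673 ppm.
FC to add: 8.673 − 0.5 = 8.173 mg/L as Cl₂.
Cl₂ equivalent: 8.173 mg/L × 493,000 L = 4029 g.
Product at 8.0% available Cl: 4029 / 0.08 = 50,360 g.
Volume: 50,360 g ÷ 1.18 g/mL = 42,680 mL.

42.7 L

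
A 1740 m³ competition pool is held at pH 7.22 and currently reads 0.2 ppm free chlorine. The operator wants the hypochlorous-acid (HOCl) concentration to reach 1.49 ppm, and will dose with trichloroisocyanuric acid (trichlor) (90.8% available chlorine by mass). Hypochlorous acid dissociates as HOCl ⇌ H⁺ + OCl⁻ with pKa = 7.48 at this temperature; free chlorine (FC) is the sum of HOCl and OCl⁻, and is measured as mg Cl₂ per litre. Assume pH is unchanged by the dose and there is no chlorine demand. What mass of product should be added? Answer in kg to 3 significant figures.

4.04 kg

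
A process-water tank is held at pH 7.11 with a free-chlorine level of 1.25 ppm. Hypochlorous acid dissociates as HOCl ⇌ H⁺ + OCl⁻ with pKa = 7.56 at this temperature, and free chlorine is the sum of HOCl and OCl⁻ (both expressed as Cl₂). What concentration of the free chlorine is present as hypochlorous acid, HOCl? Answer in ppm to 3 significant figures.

[OCl⁻]/[HOCl] = 10^(pH − pKa) = 10^(7.11 − 7.56) = 10^-0.45 = 0.3548.
Fraction as HOCl = 1 / (1 + 0.3548) = 0.7381.
HOCl = 0.7381 × 1.25 ppm = 0.9226 ppm.

0.923 ppm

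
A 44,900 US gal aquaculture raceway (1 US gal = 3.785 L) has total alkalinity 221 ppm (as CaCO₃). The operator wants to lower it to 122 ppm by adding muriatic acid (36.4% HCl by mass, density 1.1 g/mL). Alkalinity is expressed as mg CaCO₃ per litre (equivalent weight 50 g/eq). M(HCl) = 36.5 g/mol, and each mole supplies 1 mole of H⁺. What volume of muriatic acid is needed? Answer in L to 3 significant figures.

Volume: 44,900 US gal × 3.785 L/gal = 169,946 L.
Alkalinity to neutralize: (221 − 122) = 99 mg/L as CaCO₃ × 169,946 L = 16,820 g as CaCO₃.
Equivalents of H⁺ required: 16,820 ÷ 50 g/eq = 336.5 eq = 336.5 mol HCl.
Mass of HCl: 336.5 × 36.5 = 12,280 g.
Mass of 36.4% solution: 12,280 / 0.364 = 33,740 g.
Volume: 33,740 g ÷ 1.1 g/mL = 30,670 mL.

30.7 L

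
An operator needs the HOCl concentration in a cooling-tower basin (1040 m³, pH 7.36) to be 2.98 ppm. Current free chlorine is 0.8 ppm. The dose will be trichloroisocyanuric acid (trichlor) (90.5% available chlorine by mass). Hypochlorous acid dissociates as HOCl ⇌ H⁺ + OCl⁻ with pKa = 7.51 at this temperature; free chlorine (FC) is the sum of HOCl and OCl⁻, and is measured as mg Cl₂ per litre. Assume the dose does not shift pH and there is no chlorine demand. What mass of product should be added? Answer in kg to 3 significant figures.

Volume: 1040 m³ = 1,040,000 L.
[OCl⁻]/[HOCl] = 10^(pH − pKa) = 10^(7.36 − 7.51) = 0.7079; fraction as HOCl = 1/(1 + 0.7079) = 0.5855.
Free chlorine required for 2.98 ppm HOCl: 2.98 / 0.5855 = 5.09 ppm.
FC to add: 5.09 − 0.8 = 4.29 mg/L as Cl₂.
Cl₂ equivalent: 4.29 mg/L × 1,040,000 L = 4461 g.
Product at 90.5% available Cl: 4461 / 0.905 = 4930 g.

4.93 kg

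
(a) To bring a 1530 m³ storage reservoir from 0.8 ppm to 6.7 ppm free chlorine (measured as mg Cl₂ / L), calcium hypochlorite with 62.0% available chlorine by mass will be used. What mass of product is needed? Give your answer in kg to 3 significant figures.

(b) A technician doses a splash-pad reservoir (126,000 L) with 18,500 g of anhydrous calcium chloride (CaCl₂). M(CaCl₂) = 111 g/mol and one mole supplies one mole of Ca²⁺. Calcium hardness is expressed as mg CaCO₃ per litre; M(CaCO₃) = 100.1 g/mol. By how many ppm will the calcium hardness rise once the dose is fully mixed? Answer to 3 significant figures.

(a) Volume: 1530 m³ = 1,530,000 L.
(a) Chlorine deficit: 6.7 − 0.8 = 5.9 ppm = 5.9 mg/L as Cl₂.
(a) Cl₂ equivalent needed: 5.9 mg/L × 1,530,000 L = 9,027,000 mg = 9027 g.
(a) Product at 62.0% available chlorine: 9027 / 0.62 = 14,560 g.

(b) Moles of Ca²⁺: 18,500 g ÷ 111 g/mol = 166.7 mol.
(b) As CaCO₃: 166.7 mol × 100.1 g/mol = 16,680 g.
(b) Rise: 16,680 g / 126,000 L × 1000 = 132.4 mg/L.

(a) 14.6 kg; (b) 132 ppm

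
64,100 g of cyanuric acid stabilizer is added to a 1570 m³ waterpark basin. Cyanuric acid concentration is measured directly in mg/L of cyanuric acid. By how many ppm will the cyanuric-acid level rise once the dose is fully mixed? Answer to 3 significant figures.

Volume: 1570 m³ = 1,570,000 L.
Rise: 64,100 g / 1,570,000 L × 1000 = 40.83 mg/L.

40.8 ppm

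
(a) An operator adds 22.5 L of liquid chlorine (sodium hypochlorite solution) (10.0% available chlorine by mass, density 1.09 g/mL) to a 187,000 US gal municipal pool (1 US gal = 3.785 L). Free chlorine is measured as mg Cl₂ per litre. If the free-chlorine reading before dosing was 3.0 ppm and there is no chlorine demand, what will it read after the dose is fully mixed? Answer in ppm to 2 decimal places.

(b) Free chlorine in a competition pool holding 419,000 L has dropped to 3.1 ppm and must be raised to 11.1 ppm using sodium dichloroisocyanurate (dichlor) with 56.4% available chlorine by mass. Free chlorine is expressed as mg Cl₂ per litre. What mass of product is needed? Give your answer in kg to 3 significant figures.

(a) 6.46 ppm; (b) 5.94 kg

(a) Volume: 187,000 US gal × 3.785 L/gal = 707,795 L.
(a) Mass of solution: 22.5 L × 1000 mL/L × 1.09 g/mL = 24,520 g.
(a) Available chlorine delivered: 24,520 g × 0.1 = 2452 g as Cl₂.
(a) Concentration rise: 2452 g / 707,795 L = 3.465 mg/L = 3.46 ppm.
(a) Final FC: 3.0 + 3.46 = 6.46 ppm.

(b) Chlorine deficit: 11.1 − 3.1 = 8 ppm = 8 mg/L as Cl₂.
(b) Cl₂ equivalent needed: 8 mg/L × 419,000 L = 3,352,000 mg = 3352 g.
(b) Product at 56.4% available chlorine: 3352 / 0.564 = 5943 g.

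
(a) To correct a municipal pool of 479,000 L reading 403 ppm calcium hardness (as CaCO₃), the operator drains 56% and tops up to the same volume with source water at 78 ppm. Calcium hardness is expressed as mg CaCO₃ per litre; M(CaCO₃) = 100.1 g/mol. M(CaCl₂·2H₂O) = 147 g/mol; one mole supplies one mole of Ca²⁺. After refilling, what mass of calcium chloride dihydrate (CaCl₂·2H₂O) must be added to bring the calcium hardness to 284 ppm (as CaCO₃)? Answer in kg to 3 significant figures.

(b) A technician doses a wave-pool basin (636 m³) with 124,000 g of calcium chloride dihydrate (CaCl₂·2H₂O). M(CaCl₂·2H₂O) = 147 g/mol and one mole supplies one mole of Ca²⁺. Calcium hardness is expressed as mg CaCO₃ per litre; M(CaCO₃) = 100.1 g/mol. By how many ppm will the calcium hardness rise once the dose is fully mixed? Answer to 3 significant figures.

(a) 44.3 kg; (b) 133 ppm

(a) After draining 56% and refilling: 403 × 0.44 + 78 × 0.56 = 221 ppm.
(a) Deficit to target: 284 − 221 = 63 mg/L.
(a) As CaCO₃: 63 mg/L × 479,000 L = 30,180 g; ÷ 100.1 = 301.5 mol Ca²⁺.
(a) Mass: 301.5 × 147 = 44,320 g.

(b) Volume: 636 m³ = 636,000 L.
(b) Moles of Ca²⁺: 124,000 g ÷ 147 g/mol = 843.5 mol.
(b) As CaCO₃: 843.5 mol × 100.1 g/mol = 84,440 g.
(b) Rise: 84,440 g / 636,000 L × 1000 = 132.8 mg/L.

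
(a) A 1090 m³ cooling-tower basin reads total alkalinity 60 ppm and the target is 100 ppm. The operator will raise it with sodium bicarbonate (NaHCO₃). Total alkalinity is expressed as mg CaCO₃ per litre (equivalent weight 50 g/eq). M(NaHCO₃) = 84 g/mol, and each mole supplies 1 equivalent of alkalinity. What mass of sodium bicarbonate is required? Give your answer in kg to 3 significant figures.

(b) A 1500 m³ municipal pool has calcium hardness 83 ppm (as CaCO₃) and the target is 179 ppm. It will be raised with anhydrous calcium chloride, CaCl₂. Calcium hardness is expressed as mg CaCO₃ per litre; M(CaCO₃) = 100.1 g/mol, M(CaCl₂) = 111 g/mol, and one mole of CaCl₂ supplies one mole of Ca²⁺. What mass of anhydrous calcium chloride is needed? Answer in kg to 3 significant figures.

(a) Volume: 1090 m³ = 1,090,000 L.
(a) Alkalinity to add: (100 − 60) = 40 mg/L as CaCO₃ × 1,090,000 L = 43,600 g as CaCO₃.
(a) Equivalents: 43,600 g ÷ 50 g/eq = 872 eq.
(a) NaHCO₃ supplies 1 eq per mole → 872 mol.
(a) Mass: 872 mol × 84 g/mol = 73,250 g.

(b) Volume: 1500 m³ = 1,500,000 L.
(b) Hardness to add: (179 − 83) = 96 mg/L as CaCO₃ × 1,500,000 L = 144,000 g as CaCO₃.
(b) Moles of Ca²⁺ (1 mol Ca²⁺ ≡ 1 mol CaCO₃): 144,000 / 100.1 g/mol = 1439 mol.
(b) Mass of CaCl₂: 1439 × 111 = 159,700 g.

(a) 73.2 kg; (b) 160 kg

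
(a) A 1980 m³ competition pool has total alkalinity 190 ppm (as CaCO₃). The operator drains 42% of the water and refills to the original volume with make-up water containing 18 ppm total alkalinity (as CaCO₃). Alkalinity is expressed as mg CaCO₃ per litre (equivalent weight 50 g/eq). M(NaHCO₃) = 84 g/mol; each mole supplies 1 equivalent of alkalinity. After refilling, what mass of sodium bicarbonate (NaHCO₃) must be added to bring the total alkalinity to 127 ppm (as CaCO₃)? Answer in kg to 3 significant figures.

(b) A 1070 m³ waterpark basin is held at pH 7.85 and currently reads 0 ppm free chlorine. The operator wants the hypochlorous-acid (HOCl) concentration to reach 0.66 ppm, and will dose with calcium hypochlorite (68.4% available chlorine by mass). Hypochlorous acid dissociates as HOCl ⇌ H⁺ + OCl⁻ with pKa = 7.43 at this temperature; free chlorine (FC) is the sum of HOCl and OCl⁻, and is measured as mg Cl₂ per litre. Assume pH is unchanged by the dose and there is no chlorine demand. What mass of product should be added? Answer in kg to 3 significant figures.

(a) 30.7 kg; (b) 3.75 kg

(a) Volume: 1980 m³ = 1,980,000 L.
(a) After draining 42% and refilling: 190 × 0.58 + 18 × 0.42 = 117.76 ppm.
(a) Deficit to target: 127 − 117.76 = 9.24 mg/L.
(a) As CaCO₃: 9.24 mg/L × 1,980,000 L = 18,300 g; ÷ 50 g/eq ÷ 1 = 365.9 mol NaHCO₃.
(a) Mass: 365.9 × 84 = 30,740 g.

(b) Volume: 1070 m³ = 1,070,000 L.
(b) [OCl⁻]/[HOCl] = 10^(pH − pKa) = 10^(7.85 − 7.43) = 2.63; fraction as HOCl = 1/(1 + 2.63) = 0.2755.
(b) Free chlorine required for 0.66 ppm HOCl: 0.66 / 0.2755 = 2.396 ppm.
(b) FC to add: 2.396 − 0 = 2.396 mg/L as Cl₂.
(b) Cl₂ equivalent: 2.396 mg/L × 1,070,000 L = 2564 g.
(b) Product at 68.4% available Cl: 2564 / 0.684 = 3748 g.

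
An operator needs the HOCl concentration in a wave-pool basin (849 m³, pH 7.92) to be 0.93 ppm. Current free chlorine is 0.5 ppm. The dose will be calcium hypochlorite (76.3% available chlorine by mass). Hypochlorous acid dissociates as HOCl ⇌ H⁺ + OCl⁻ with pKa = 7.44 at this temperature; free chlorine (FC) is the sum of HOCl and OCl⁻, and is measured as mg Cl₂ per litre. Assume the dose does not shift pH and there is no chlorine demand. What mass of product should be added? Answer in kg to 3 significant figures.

3.60 kg

Volume: 849 m³ = 849,000 L.
[OCl⁻]/[HOCl] = 10^(pH − pKa) = 10^(7.92 − 7.44) = 3.02; fraction as HOCl = 1/(1 + 3.02) = 0.2488.
Free chlorine required for 0.93 ppm HOCl: 0.93 / 0.2488 = 3.739 ppm.
FC to add: 3.739 − 0.5 = 3.239 mg/L as Cl₂.
Cl₂ equivalent: 3.239 mg/L × 849,000 L = 2750 g.
Product at 76.3% available Cl: 2750 / 0.763 = 3604 g.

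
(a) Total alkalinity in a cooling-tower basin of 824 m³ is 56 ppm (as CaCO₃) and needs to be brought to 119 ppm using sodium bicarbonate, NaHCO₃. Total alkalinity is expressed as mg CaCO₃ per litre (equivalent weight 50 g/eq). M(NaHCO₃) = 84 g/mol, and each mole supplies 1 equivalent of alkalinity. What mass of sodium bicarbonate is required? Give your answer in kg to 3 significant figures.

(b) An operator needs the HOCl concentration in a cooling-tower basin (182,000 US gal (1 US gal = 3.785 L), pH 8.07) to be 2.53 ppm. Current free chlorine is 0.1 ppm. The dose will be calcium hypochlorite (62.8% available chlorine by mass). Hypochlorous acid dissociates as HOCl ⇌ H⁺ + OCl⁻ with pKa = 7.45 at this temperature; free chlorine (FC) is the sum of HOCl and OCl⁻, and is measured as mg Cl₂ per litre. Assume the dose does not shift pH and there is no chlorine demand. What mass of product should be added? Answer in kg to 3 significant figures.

(a) Volume: 824 m³ = 824,000 L.
(a) Alkalinity to add: (119 − 56) = 63 mg/L as CaCO₃ × 824,000 L = 51,910 g as CaCO₃.
(a) Equivalents: 51,910 g ÷ 50 g/eq = 1038 eq.
(a) NaHCO₃ supplies 1 eq per mole → 1038 mol.
(a) Mass: 1038 mol × 84 g/mol = 87,210 g.

(b) Volume: 182,000 US gal × 3.785 L/gal = 688,870 L.
(b) [OCl⁻]/[HOCl] = 10^(pH − pKa) = 10^(8.07 − 7.45) = 4.169; fraction as HOCl = 1/(1 + 4.169) = 0.1935.
(b) Free chlorine required for 2.53 ppm HOCl: 2.53 / 0.1935 = 13.08 ppm.
(b) FC to add: 13.08 − 0.1 = 12.98 mg/L as Cl₂.
(b) Cl₂ equivalent: 12.98 mg/L × 688,870 L = 8939 g.
(b) Product at 62.8% available Cl: 8939 / 0.628 = 14,230 g.

(a) 87.2 kg; (b) 14.2 kg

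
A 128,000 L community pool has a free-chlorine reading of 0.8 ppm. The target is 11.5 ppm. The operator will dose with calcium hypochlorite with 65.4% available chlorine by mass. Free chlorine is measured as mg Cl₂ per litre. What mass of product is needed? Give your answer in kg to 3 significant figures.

2.09 kg

Chlorine deficit: 11.5 − 0.8 = 10.7 ppm = 10.7 mg/L as Cl₂.
Cl₂ equivalent needed: 10.7 mg/L × 128,000 L = 1,370,000 mg = 1370 g.
Product at 65.4% available chlorine: 1370 / 0.654 = 2094 g.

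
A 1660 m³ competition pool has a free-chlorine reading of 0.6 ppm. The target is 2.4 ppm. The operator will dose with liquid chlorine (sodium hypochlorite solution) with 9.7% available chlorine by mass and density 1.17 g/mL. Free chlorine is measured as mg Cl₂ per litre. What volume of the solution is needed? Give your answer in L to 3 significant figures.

26.3 L

Volume: 1660 m³ = 1,660,000 L.
Chlorine deficit: 2.4 − 0.6 = 1.8 ppm = 1.8 mg/L as Cl₂.
Cl₂ equivalent needed: 1.8 mg/L × 1,660,000 L = 2,988,000 mg = 2988 g.
Product at 9.7% available chlorine: 2988 / 0.097 = 30,800 g.
Volume at density 1.17 g/mL: 30,800 g ÷ 1.17 g/mL = 26,330 mL.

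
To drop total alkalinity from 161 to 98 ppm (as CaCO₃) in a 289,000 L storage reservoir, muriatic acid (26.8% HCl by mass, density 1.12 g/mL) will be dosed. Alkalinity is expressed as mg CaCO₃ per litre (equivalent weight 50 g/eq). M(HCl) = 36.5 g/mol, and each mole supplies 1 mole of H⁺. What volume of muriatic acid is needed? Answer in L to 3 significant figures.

Alkalinity to neutralize: (161 − 98) = 63 mg/L as CaCO₃ × 289,000 L = 18,210 g as CaCO₃.
Equivalents of H⁺ required: 18,210 ÷ 50 g/eq = 364.1 eq = 364.1 mol HCl.
Mass of HCl: 364.1 × 36.5 = 13,290 g.
Mass of 26.8% solution: 13,290 / 0.268 = 49,590 g.
Volume: 49,590 g ÷ 1.12 g/mL = 44,280 mL.

44.3 L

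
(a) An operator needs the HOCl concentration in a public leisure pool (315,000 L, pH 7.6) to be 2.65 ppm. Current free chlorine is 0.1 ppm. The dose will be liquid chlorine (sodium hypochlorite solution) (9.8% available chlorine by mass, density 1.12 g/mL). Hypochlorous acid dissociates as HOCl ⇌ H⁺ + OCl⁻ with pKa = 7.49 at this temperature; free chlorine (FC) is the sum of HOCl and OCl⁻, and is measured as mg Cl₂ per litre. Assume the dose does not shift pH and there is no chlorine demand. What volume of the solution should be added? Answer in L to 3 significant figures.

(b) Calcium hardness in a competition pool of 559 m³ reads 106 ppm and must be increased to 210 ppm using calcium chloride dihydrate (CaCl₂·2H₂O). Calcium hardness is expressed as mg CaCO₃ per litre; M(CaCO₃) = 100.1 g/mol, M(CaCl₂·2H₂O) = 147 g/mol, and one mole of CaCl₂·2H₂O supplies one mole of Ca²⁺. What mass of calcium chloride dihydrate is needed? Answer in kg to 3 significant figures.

(a) 17.1 L; (b) 85.4 kg

(a) [OCl⁻]/[HOCl] = 10^(pH − pKa) = 10^(7.6 − 7.49) = 1.288; fraction as HOCl = 1/(1 + 1.288) = 0.437.
(a) Free chlorine required for 2.65 ppm HOCl: 2.65 / 0.437 = 6.064 ppm.
(a) FC to add: 6.064 − 0.1 = 5.964 mg/L as Cl₂.
(a) Cl₂ equivalent: 5.964 mg/L × 315,000 L = 1879 g.
(a) Product at 9.8% available Cl: 1879 / 0.098 = 19,170 g.
(a) Volume: 19,170 g ÷ 1.12 g/mL = 17,120 mL.

(b) Volume: 559 m³ = 559,000 L.
(b) Hardness to add: (210 − 106) = 104 mg/L as CaCO₃ × 559,000 L = 58,140 g as CaCO₃.
(b) Moles of Ca²⁺ (1 mol Ca²⁺ ≡ 1 mol CaCO₃): 58,140 / 100.1 g/mol = 580.8 mol.
(b) Mass of CaCl₂·2H₂O: 580.8 × 147 = 85,370 g.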